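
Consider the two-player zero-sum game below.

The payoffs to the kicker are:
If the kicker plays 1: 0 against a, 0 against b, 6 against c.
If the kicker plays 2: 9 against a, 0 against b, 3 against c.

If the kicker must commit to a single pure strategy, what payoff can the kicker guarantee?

The worst-case payoff for each row is 1: 0, 2: 0.
The best of these is 0.

0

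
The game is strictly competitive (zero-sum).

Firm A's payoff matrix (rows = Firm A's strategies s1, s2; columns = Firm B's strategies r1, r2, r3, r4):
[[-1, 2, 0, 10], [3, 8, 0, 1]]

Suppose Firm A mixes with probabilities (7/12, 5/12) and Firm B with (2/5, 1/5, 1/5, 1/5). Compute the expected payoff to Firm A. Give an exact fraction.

Against (2/5, 1/5, 1/5, 1/5), each row's expected payoff is s1: 2; s2: 3.
Taking the (7/12, 5/12)-weighted average: (7/12)·(2) + (5/12)·(3) = 29/12.

29/12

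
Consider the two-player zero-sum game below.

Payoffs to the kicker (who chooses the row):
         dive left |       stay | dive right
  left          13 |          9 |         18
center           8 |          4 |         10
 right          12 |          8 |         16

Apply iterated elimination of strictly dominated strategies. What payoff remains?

9

Column dive left is strictly dominated by stay for the goalkeeper (9<13, 4<8, 8<12); eliminate dive left.
Row right is strictly dominated by row left (9>8, 18>16); eliminate right.
Row center is strictly dominated by row left (9>4, 18>10); eliminate center.
Column dive right is strictly dominated by stay for the goalkeeper (9<18); eliminate dive right.
Only (left, stay) remains, with payoff 9.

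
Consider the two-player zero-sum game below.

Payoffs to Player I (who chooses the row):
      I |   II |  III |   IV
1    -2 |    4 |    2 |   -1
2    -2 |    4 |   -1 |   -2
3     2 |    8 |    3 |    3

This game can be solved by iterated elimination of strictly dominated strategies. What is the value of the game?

2

Column II is strictly dominated by I for Player II (-2<4, -2<4, 2<8); eliminate II.
Row 1 is strictly dominated by row 3 (2>-2, 3>2, 3>-1); eliminate 1.
Row 2 is strictly dominated by row 3 (2>-2, 3>-1, 3>-2); eliminate 2.
Column IV is strictly dominated by I for Player II (2<3); eliminate IV.
Column III is strictly dominated by I for Player II (2<3); eliminate III.
Only (3, I) remains, with payoff 2.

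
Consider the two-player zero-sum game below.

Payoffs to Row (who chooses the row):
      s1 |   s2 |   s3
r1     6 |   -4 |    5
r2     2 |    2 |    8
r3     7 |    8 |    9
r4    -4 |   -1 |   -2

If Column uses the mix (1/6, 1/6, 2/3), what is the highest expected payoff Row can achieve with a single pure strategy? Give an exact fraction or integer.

17/2

r1: (6)·(1/6) + (-4)·(1/6) + (5)·(2/3) = 11/3.
r2: (2)·(1/6) + (2)·(1/6) + (8)·(2/3) = 6.
r3: (7)·(1/6) + (8)·(1/6) + (9)·(2/3) = 17/2.
r4: (-4)·(1/6) + (-1)·(1/6) + (-2)·(2/3) = -13/6.
The best pure response is r3 with expected payoff 17/2.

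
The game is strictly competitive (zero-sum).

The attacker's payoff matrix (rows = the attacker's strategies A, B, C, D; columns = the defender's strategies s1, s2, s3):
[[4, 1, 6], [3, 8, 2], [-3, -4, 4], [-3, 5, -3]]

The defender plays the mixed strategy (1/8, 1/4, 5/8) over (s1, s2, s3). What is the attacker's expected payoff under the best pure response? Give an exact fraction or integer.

9/2

A: (4)·(1/8) + (1)·(1/4) + (6)·(5/8) = 9/2.
B: (3)·(1/8) + (8)·(1/4) + (2)·(5/8) = 29/8.
C: (-3)·(1/8) + (-4)·(1/4) + (4)·(5/8) = 9/8.
D: (-3)·(1/8) + (5)·(1/4) + (-3)·(5/8) = -1.
The best pure response is A with expected payoff 9/2.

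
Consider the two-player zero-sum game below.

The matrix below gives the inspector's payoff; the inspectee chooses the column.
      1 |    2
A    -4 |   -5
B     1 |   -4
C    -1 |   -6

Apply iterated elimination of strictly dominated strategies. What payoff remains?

-4

Column 1 is strictly dominated by 2 for the inspectee (-5<-4, -4<1, -6<-1); eliminate 1.
Row C is strictly dominated by row A (-5>-6); eliminate C.
Row A is strictly dominated by row B (-4>-5); eliminate A.
Only (B, 2) remains, with payoff -4.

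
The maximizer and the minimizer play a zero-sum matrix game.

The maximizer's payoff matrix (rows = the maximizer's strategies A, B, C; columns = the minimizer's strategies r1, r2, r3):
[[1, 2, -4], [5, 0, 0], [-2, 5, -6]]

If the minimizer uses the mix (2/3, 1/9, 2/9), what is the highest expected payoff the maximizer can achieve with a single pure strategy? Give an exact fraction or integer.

10/3

A: (1)·(2/3) + (2)·(1/9) + (-4)·(2/9) = 0.
B: (5)·(2/3) + (0)·(1/9) + (0)·(2/9) = 10/3.
C: (-2)·(2/3) + (5)·(1/9) + (-6)·(2/9) = -19/9.
The best pure response is B with expected payoff 10/3.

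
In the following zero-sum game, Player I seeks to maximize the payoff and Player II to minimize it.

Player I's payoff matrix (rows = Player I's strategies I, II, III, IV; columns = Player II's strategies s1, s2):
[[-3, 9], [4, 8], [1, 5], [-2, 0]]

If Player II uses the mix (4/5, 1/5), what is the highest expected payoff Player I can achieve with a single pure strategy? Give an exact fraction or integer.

I: (-3)·(4/5) + (9)·(1/5) = -3/5.
II: (4)·(4/5) + (8)·(1/5) = 24/5.
III: (1)·(4/5) + (5)·(1/5) = 9/5.
IV: (-2)·(4/5) + (0)·(1/5) = -8/5.
The best pure response is II with expected payoff 24/5.

24/5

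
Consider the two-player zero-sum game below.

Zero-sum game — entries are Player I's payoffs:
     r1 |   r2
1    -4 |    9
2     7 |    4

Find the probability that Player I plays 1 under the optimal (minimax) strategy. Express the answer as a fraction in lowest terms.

Row minima are -4 and 4, so Player I's maximin is 4; column maxima are 7 and 9, so Player II's minimax is 7. These differ, so the equilibrium is in mixed strategies.
Let Player I play 1 with probability p. Player II is indifferent when −4p + 7(1−p) = 9p + 4(1−p), giving p = 3/16.

3/16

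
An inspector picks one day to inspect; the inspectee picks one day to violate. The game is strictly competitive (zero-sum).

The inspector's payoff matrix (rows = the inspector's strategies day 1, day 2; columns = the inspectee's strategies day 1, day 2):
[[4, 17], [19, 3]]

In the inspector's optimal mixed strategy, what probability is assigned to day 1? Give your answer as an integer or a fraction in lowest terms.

16/29

Row minima are 4 and 3, so the inspector's maximin is 4; column maxima are 19 and 17, so the inspectee's minimax is 17. These differ, so the equilibrium is in mixed strategies.
Let the inspector play day 1 with probability p. The inspectee is indifferent when 4p + 19(1−p) = 17p + 3(1−p), giving p = 16/29.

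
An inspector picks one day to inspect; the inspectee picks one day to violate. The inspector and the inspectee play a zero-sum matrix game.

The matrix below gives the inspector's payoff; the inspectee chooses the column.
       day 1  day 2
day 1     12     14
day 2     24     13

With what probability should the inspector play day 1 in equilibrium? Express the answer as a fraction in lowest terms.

11/13

Row minima are 12 and 13, so the inspector's maximin is 13; column maxima are 24 and 14, so the inspectee's minimax is 14. These differ, so the equilibrium is in mixed strategies.
Let the inspector play day 1 with probability p. The inspectee is indifferent when 12p + 24(1−p) = 14p + 13(1−p), giving p = 11/13.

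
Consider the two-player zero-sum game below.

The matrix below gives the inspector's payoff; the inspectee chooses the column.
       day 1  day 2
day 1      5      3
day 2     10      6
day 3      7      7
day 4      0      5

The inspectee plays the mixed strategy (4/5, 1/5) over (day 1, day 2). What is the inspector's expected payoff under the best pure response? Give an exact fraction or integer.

day 1: (5)·(4/5) + (3)·(1/5) = 23/5.
day 2: (10)·(4/5) + (6)·(1/5) = 46/5.
day 3: (7)·(4/5) + (7)·(1/5) = 7.
day 4: (0)·(4/5) + (5)·(1/5) = 1.
The best pure response is day 2 with expected payoff 46/5.

46/5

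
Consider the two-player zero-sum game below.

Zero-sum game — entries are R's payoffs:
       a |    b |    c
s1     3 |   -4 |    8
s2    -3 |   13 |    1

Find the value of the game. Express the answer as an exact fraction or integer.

Column c is strictly dominated by a for C (it gives R more in every row).
The remaining 2×2 game on (s1, s2) × (a, b) has no saddle point. Let R play s1 with probability p; indifference gives 3p − 3(1−p) = −4p + 13(1−p), so p = 16/23.
Similarly C's optimal q on a is 17/23, and the value is 3·(17/23) + (-4)·(6/23) = 27/23.

27/23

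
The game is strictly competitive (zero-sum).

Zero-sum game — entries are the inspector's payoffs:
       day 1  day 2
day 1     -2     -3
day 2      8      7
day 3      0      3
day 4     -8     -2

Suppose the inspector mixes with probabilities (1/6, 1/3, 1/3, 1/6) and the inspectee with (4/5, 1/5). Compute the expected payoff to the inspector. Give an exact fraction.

13/10

Against (4/5, 1/5), each row's expected payoff is day 1: -11/5; day 2: 39/5; day 3: 3/5; day 4: -34/5.
Taking the (1/6, 1/3, 1/3, 1/6)-weighted average: (1/6)·(-11/5) + (1/3)·(39/5) + (1/3)·(3/5) + (1/6)·(-34/5) = 13/10.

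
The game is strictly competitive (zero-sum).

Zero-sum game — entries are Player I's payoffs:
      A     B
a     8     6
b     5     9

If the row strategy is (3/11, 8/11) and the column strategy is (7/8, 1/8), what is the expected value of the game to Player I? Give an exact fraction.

269/44

Against (7/8, 1/8), each row's expected payoff is a: 31/4; b: 11/2.
Taking the (3/11, 8/11)-weighted average: (3/11)·(31/4) + (8/11)·(11/2) = 269/44.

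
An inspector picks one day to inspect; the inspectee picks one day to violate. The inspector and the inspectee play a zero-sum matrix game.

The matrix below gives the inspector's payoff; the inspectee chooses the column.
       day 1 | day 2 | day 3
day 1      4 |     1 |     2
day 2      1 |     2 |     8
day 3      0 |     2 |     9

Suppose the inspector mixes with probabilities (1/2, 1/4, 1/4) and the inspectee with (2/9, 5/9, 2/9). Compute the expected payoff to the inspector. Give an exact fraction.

Against (2/9, 5/9, 2/9), each row's expected payoff is day 1: 17/9; day 2: 28/9; day 3: 28/9.
Taking the (1/2, 1/4, 1/4)-weighted average: (1/2)·(17/9) + (1/4)·(28/9) + (1/4)·(28/9) = 5/2.

5/2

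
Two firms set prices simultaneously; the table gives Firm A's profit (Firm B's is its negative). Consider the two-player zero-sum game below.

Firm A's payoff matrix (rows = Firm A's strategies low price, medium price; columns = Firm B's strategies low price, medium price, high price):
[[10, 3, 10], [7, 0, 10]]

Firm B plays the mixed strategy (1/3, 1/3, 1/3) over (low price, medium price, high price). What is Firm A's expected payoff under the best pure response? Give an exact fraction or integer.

low price: (10)·(1/3) + (3)·(1/3) + (10)·(1/3) = 23/3.
medium price: (7)·(1/3) + (0)·(1/3) + (10)·(1/3) = 17/3.
The best pure response is low price with expected payoff 23/3.

23/3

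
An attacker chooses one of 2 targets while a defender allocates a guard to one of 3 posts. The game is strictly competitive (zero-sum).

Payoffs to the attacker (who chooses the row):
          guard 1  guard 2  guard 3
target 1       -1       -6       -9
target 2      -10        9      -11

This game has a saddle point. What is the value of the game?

Row minima: -9, -11 → the attacker's maximin is -9.
Column maxima: -1, 9, -9 → the defender's minimax is -9.
They coincide at (target 1, guard 3), so the value is -9.

-9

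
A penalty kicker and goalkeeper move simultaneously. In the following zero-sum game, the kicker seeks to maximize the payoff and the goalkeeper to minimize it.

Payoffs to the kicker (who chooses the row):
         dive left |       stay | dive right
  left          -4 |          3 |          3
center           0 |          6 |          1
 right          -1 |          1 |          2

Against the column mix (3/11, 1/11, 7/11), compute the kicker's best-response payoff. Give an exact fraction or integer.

left: (-4)·(3/11) + (3)·(1/11) + (3)·(7/11) = 12/11.
center: (0)·(3/11) + (6)·(1/11) + (1)·(7/11) = 13/11.
right: (-1)·(3/11) + (1)·(1/11) + (2)·(7/11) = 12/11.
The best pure response is center with expected payoff 13/11.

13/11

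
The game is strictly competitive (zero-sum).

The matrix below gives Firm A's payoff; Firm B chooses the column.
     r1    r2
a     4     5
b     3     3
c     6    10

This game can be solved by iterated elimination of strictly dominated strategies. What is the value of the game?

6

Row b is strictly dominated by row a (4>3, 5>3); eliminate b.
Column r2 is strictly dominated by r1 for Firm B (4<5, 6<10); eliminate r2.
Row a is strictly dominated by row c (6>4); eliminate a.
Only (c, r1) remains, with payoff 6.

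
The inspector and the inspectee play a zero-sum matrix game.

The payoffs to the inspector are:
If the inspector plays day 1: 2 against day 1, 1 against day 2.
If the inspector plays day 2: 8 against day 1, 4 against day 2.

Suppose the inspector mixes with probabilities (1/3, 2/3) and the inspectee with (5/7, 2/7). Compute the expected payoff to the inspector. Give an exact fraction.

Against (5/7, 2/7), each row's expected payoff is day 1: 12/7; day 2: 48/7.
Taking the (1/3, 2/3)-weighted average: (1/3)·(12/7) + (2/3)·(48/7) = 36/7.

36/7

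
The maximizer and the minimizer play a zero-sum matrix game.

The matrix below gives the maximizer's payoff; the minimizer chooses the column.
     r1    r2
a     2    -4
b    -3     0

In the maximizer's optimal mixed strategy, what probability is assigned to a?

Row minima are -4 and -3, so the maximizer's maximin is -3; column maxima are 2 and 0, so the minimizer's minimax is 0. These differ, so the equilibrium is in mixed strategies.
Let the maximizer play a with probability p. The minimizer is indifferent when 2p − 3(1−p) = −4p, giving p = 1/3.

1/3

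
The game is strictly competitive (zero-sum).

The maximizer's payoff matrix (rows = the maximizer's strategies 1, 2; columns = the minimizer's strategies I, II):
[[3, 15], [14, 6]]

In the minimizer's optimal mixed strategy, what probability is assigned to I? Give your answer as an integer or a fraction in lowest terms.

9/20

Row minima are 3 and 6, so the maximizer's maximin is 6; column maxima are 14 and 15, so the minimizer's minimax is 14. These differ, so the equilibrium is in mixed strategies.
Let the minimizer play I with probability q. The maximizer is indifferent when 3q + 15(1−q) = 14q + 6(1−q), giving q = 9/20.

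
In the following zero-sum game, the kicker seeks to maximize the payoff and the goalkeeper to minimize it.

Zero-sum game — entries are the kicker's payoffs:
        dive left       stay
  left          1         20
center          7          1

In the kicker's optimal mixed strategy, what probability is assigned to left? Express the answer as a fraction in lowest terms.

6/25

Row minima are 1 and 1, so the kicker's maximin is 1; column maxima are 7 and 20, so the goalkeeper's minimax is 7. These differ, so the equilibrium is in mixed strategies.
Let the kicker play left with probability p. The goalkeeper is indifferent when p + 7(1−p) = 20p + (1−p), giving p = 6/25.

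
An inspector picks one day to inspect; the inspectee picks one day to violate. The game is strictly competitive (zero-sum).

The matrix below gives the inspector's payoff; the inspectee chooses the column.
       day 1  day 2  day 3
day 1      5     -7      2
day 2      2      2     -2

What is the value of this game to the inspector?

Column day 1 is strictly dominated by day 3 for the inspectee (it gives the inspector more in every row).
The remaining 2×2 game on (day 1, day 2) × (day 2, day 3) has no saddle point. Let the inspector play day 1 with probability p; indifference gives −7p + 2(1−p) = 2p − 2(1−p), so p = 4/13.
Similarly the inspectee's optimal q on day 2 is 4/13, and the value is -7·(4/13) + (2)·(9/13) = -10/13.

-10/13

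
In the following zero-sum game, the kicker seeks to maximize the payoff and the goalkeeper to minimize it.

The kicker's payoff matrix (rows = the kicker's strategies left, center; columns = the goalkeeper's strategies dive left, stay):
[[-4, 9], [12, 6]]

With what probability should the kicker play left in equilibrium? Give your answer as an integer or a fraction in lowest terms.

Row minima are -4 and 6, so the kicker's maximin is 6; column maxima are 12 and 9, so the goalkeeper's minimax is 9. These differ, so the equilibrium is in mixed strategies.
Let the kicker play left with probability p. The goalkeeper is indifferent when −4p + 12(1−p) = 9p + 6(1−p), giving p = 6/19.

6/19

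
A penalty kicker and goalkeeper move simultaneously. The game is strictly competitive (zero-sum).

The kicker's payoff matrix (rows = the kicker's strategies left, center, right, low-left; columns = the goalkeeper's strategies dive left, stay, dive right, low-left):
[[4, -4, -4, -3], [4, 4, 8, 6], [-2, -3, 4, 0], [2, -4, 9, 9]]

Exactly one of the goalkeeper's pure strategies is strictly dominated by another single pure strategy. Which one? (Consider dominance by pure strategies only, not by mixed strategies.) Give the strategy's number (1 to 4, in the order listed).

4

The goalkeeper prefers columns that give the kicker less. Compare low-left with stay: -4 < -3, 4 < 6, -3 < 0, -4 < 9.
So stay strictly dominates low-left for the goalkeeper; low-left is strictly dominated.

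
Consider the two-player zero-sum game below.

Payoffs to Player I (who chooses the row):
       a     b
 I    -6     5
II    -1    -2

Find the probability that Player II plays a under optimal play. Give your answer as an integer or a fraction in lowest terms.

7/12

Row minima are -6 and -2, so Player I's maximin is -2; column maxima are -1 and 5, so Player II's minimax is -1. These differ, so the equilibrium is in mixed strategies.
Let Player II play a with probability q. Player I is indifferent when −6q + 5(1−q) = −q − 2(1−q), giving q = 7/12.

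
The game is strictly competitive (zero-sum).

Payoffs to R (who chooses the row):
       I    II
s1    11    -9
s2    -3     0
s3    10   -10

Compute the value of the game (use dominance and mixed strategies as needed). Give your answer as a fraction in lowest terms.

-27/23

Row s3 is strictly dominated by row s1, so R never plays it.
The remaining 2×2 game on (s1, s2) × (I, II) has no saddle point. Let R play s1 with probability p; indifference gives 11p − 3(1−p) = −9p, so p = 3/23.
Similarly C's optimal q on I is 9/23, and the value is 11·(9/23) + (-9)·(14/23) = -27/23.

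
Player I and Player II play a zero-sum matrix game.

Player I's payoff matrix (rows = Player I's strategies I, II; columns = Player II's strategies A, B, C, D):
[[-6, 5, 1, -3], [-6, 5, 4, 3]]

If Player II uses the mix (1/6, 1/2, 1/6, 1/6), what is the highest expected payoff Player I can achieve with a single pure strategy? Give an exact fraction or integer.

I: (-6)·(1/6) + (5)·(1/2) + (1)·(1/6) + (-3)·(1/6) = 7/6.
II: (-6)·(1/6) + (5)·(1/2) + (4)·(1/6) + (3)·(1/6) = 8/3.
The best pure response is II with expected payoff 8/3.

8/3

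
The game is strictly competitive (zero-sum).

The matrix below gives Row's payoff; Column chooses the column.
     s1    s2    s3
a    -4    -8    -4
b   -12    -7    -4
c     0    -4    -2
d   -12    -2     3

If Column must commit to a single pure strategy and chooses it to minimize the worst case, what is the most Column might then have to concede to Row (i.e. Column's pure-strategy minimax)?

-2

The worst case (largest entry) in each column is s1: 0, s2: -2, s3: 3.
The best (smallest) of these is -2.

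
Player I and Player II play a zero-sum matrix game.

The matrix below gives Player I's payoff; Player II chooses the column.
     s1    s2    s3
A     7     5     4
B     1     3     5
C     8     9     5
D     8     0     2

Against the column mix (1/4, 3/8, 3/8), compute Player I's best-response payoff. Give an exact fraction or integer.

A: (7)·(1/4) + (5)·(3/8) + (4)·(3/8) = 41/8.
B: (1)·(1/4) + (3)·(3/8) + (5)·(3/8) = 13/4.
C: (8)·(1/4) + (9)·(3/8) + (5)·(3/8) = 29/4.
D: (8)·(1/4) + (0)·(3/8) + (2)·(3/8) = 11/4.
The best pure response is C with expected payoff 29/4.

29/4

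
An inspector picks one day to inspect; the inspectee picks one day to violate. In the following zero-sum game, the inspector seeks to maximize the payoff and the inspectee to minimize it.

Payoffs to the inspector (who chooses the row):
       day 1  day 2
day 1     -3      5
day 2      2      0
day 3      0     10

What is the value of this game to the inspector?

Row day 1 is strictly dominated by row day 3, so the inspector never plays it.
The remaining 2×2 game on (day 2, day 3) × (day 1, day 2) has no saddle point. Let the inspector play day 2 with probability p; indifference gives 2p = 10(1−p), so p = 5/6.
Similarly the inspectee's optimal q on day 1 is 5/6, and the value is 2·(5/6) + (0)·(1/6) = 5/3.

5/3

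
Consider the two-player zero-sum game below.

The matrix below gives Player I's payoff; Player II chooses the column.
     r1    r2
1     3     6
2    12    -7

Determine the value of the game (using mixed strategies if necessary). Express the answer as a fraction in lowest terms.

93/22

Row minima are 3 and -7, so Player I's maximin is 3; column maxima are 12 and 6, so Player II's minimax is 6. These differ, so the equilibrium is in mixed strategies.
Let Player I play 1 with probability p. Player II is indifferent when 3p + 12(1−p) = 6p − 7(1−p), giving p = 19/22.
Let Player II play r1 with probability q. Player I is indifferent when 3q + 6(1−q) = 12q − 7(1−q), giving q = 13/22.
The value is 3·(13/22) + (6)·(9/22) = 93/22.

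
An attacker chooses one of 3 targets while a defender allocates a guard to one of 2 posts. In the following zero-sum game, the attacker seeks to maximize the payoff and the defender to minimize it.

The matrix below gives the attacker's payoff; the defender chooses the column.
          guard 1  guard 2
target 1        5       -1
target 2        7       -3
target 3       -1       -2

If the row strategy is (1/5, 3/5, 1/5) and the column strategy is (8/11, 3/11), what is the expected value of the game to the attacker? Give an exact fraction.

Against (8/11, 3/11), each row's expected payoff is target 1: 37/11; target 2: 47/11; target 3: -14/11.
Taking the (1/5, 3/5, 1/5)-weighted average: (1/5)·(37/11) + (3/5)·(47/11) + (1/5)·(-14/11) = 164/55.

164/55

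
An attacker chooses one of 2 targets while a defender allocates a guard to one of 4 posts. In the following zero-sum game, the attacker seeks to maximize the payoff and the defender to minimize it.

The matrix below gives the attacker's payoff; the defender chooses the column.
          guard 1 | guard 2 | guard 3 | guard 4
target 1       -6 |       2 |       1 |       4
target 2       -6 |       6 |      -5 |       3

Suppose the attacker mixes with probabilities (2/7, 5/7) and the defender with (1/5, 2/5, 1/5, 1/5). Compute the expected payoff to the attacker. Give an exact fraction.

Against (1/5, 2/5, 1/5, 1/5), each row's expected payoff is target 1: 3/5; target 2: 4/5.
Taking the (2/7, 5/7)-weighted average: (2/7)·(3/5) + (5/7)·(4/5) = 26/35.

26/35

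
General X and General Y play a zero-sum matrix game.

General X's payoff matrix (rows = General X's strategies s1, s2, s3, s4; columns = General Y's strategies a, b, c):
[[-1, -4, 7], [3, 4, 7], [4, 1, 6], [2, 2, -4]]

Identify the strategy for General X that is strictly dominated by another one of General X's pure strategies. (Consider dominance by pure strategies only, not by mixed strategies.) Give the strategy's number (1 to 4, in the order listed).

4

Compare s4 with s2: 3 > 2, 4 > 2, 7 > -4.
So s2 strictly dominates s4 for General X; s4 is strictly dominated.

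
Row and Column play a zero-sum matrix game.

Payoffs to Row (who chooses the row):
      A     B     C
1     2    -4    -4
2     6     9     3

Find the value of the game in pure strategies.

Row minima: -4, 3 → Row's maximin is 3.
Column maxima: 6, 9, 3 → Column's minimax is 3.
They coincide at (2, C), so the value is 3.

3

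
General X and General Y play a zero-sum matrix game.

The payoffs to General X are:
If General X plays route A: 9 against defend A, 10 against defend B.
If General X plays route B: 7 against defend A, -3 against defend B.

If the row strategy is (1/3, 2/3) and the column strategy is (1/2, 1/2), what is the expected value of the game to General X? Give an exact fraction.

9/2

Against (1/2, 1/2), each row's expected payoff is route A: 19/2; route B: 2.
Taking the (1/3, 2/3)-weighted average: (1/3)·(19/2) + (2/3)·(2) = 9/2.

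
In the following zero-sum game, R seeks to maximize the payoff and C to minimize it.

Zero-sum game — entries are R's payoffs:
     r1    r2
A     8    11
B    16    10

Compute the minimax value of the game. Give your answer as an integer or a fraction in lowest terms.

Row minima are 8 and 10, so R's maximin is 10; column maxima are 16 and 11, so C's minimax is 11. These differ, so the equilibrium is in mixed strategies.
Let R play A with probability p. C is indifferent when 8p + 16(1−p) = 11p + 10(1−p), giving p = 2/3.
Let C play r1 with probability q. R is indifferent when 8q + 11(1−q) = 16q + 10(1−q), giving q = 1/9.
The value is 8·(1/9) + (11)·(8/9) = 32/3.

32/3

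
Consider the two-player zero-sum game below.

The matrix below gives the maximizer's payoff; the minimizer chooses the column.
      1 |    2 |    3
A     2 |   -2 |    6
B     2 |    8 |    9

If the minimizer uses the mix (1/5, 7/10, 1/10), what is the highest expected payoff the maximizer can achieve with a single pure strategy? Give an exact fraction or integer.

A: (2)·(1/5) + (-2)·(7/10) + (6)·(1/10) = -2/5.
B: (2)·(1/5) + (8)·(7/10) + (9)·(1/10) = 69/10.
The best pure response is B with expected payoff 69/10.

69/10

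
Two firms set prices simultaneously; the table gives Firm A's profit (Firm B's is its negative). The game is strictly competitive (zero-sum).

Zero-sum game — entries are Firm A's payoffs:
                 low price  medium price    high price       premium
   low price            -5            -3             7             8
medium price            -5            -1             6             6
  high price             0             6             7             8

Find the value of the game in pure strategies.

0

Row minima: -5, -5, 0 → Firm A's maximin is 0.
Column maxima: 0, 6, 7, 8 → Firm B's minimax is 0.
They coincide at (high price, low price), so the value is 0.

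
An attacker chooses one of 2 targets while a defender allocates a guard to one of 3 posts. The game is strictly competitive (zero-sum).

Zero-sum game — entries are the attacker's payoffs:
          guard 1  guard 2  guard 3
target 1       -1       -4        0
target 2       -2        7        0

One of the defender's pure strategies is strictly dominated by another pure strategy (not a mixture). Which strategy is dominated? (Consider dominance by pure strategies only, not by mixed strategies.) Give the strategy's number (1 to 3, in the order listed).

The defender prefers columns that give the attacker less. Compare guard 3 with guard 1: -1 < 0, -2 < 0.
So guard 1 strictly dominates guard 3 for the defender; guard 3 is strictly dominated.

3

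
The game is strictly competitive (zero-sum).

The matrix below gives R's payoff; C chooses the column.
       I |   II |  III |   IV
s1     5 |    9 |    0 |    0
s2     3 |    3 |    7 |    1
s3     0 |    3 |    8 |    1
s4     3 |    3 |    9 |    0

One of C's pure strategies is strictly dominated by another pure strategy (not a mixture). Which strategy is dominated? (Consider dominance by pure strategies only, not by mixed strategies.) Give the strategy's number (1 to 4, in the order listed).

2

C prefers columns that give R less. Compare II with IV: 0 < 9, 1 < 3, 1 < 3, 0 < 3.
So IV strictly dominates II for C; II is strictly dominated.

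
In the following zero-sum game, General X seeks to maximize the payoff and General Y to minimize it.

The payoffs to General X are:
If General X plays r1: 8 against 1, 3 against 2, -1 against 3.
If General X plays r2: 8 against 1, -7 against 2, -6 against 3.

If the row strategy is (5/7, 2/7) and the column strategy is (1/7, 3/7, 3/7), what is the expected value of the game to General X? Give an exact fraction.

Against (1/7, 3/7, 3/7), each row's expected payoff is r1: 2; r2: -31/7.
Taking the (5/7, 2/7)-weighted average: (5/7)·(2) + (2/7)·(-31/7) = 8/49.

8/49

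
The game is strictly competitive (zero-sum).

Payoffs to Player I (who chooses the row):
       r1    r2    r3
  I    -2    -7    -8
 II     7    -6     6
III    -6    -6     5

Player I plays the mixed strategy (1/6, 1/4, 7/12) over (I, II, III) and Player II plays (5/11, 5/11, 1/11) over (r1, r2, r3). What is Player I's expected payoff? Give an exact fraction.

-229/66

Against (5/11, 5/11, 1/11), each row's expected payoff is I: -53/11; II: 1; III: -5.
Taking the (1/6, 1/4, 7/12)-weighted average: (1/6)·(-53/11) + (1/4)·(1) + (7/12)·(-5) = -229/66.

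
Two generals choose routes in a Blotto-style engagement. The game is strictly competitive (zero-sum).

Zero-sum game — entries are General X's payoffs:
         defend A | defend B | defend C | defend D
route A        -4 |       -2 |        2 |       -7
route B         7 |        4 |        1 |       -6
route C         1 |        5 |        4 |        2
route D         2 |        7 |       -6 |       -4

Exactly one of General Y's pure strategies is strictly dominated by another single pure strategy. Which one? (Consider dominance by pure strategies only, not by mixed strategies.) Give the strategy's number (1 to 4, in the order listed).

2

General Y prefers columns that give General X less. Compare defend B with defend D: -7 < -2, -6 < 4, 2 < 5, -4 < 7.
So defend D strictly dominates defend B for General Y; defend B is strictly dominated.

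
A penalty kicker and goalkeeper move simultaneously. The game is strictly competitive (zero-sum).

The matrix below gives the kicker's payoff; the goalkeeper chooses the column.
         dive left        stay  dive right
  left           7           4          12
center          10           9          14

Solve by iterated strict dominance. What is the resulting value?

Column dive right is strictly dominated by dive left for the goalkeeper (7<12, 10<14); eliminate dive right.
Row left is strictly dominated by row center (10>7, 9>4); eliminate left.
Column dive left is strictly dominated by stay for the goalkeeper (9<10); eliminate dive left.
Only (center, stay) remains, with payoff 9.

9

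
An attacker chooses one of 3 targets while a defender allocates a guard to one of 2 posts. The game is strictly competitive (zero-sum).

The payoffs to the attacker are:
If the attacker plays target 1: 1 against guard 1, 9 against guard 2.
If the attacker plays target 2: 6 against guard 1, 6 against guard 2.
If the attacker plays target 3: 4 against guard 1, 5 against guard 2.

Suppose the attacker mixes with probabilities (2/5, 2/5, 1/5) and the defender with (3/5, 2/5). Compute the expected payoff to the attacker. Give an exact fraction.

124/25

Against (3/5, 2/5), each row's expected payoff is target 1: 21/5; target 2: 6; target 3: 22/5.
Taking the (2/5, 2/5, 1/5)-weighted average: (2/5)·(21/5) + (2/5)·(6) + (1/5)·(22/5) = 124/25.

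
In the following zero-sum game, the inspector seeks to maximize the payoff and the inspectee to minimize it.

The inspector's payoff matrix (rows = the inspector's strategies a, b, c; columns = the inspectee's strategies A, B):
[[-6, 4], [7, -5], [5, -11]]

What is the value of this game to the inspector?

-1/11

Row c is strictly dominated by row b, so the inspector never plays it.
The remaining 2×2 game on (a, b) × (A, B) has no saddle point. Let the inspector play a with probability p; indifference gives −6p + 7(1−p) = 4p − 5(1−p), so p = 6/11.
Similarly the inspectee's optimal q on A is 9/22, and the value is -6·(9/22) + (4)·(13/22) = -1/11.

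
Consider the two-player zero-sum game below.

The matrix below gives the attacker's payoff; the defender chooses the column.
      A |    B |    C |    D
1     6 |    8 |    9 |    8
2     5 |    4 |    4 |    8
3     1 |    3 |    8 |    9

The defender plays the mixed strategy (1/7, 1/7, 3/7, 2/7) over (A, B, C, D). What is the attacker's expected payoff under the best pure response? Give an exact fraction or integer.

57/7

1: (6)·(1/7) + (8)·(1/7) + (9)·(3/7) + (8)·(2/7) = 57/7.
2: (5)·(1/7) + (4)·(1/7) + (4)·(3/7) + (8)·(2/7) = 37/7.
3: (1)·(1/7) + (3)·(1/7) + (8)·(3/7) + (9)·(2/7) = 46/7.
The best pure response is 1 with expected payoff 57/7.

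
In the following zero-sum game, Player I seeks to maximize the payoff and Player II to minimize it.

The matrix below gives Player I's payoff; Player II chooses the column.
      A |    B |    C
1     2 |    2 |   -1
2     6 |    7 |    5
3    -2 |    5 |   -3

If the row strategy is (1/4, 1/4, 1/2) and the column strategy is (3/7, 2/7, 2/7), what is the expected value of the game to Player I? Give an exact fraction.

Against (3/7, 2/7, 2/7), each row's expected payoff is 1: 8/7; 2: 6; 3: -2/7.
Taking the (1/4, 1/4, 1/2)-weighted average: (1/4)·(8/7) + (1/4)·(6) + (1/2)·(-2/7) = 23/14.

23/14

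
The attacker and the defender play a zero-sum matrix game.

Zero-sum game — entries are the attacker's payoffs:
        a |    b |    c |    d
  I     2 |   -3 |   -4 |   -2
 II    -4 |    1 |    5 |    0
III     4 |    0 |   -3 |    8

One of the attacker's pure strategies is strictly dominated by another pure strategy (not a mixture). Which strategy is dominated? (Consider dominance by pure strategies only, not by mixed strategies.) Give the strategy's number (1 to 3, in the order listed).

1

Compare I with III: 4 > 2, 0 > -3, -3 > -4, 8 > -2.
So III strictly dominates I for the attacker; I is strictly dominated.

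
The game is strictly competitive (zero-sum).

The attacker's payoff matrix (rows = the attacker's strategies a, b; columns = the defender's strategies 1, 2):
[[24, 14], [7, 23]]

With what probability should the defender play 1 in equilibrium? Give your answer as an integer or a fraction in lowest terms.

9/26

Row minima are 14 and 7, so the attacker's maximin is 14; column maxima are 24 and 23, so the defender's minimax is 23. These differ, so the equilibrium is in mixed strategies.
Let the defender play 1 with probability q. The attacker is indifferent when 24q + 14(1−q) = 7q + 23(1−q), giving q = 9/26.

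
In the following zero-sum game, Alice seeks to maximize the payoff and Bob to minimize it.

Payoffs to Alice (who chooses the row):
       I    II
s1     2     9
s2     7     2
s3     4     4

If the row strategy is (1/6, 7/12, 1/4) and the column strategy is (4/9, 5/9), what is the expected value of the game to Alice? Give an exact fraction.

Against (4/9, 5/9), each row's expected payoff is s1: 53/9; s2: 38/9; s3: 4.
Taking the (1/6, 7/12, 1/4)-weighted average: (1/6)·(53/9) + (7/12)·(38/9) + (1/4)·(4) = 40/9.

40/9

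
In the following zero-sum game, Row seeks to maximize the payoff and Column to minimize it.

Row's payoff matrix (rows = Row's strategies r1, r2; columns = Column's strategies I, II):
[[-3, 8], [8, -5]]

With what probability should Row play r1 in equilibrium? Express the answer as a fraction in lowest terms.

13/24

Row minima are -3 and -5, so Row's maximin is -3; column maxima are 8 and 8, so Column's minimax is 8. These differ, so the equilibrium is in mixed strategies.
Let Row play r1 with probability p. Column is indifferent when −3p + 8(1−p) = 8p − 5(1−p), giving p = 13/24.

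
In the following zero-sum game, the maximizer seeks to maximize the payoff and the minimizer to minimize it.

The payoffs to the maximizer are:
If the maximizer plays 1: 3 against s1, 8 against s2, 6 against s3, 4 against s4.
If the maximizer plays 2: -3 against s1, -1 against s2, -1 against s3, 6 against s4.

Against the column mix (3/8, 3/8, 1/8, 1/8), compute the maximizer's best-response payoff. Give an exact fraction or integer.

1: (3)·(3/8) + (8)·(3/8) + (6)·(1/8) + (4)·(1/8) = 43/8.
2: (-3)·(3/8) + (-1)·(3/8) + (-1)·(1/8) + (6)·(1/8) = -7/8.
The best pure response is 1 with expected payoff 43/8.

43/8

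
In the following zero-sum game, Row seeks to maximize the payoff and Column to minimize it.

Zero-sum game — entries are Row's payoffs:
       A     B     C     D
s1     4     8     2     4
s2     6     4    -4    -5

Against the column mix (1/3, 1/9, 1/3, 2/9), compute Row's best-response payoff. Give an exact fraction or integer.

34/9

s1: (4)·(1/3) + (8)·(1/9) + (2)·(1/3) + (4)·(2/9) = 34/9.
s2: (6)·(1/3) + (4)·(1/9) + (-4)·(1/3) + (-5)·(2/9) = 0.
The best pure response is s1 with expected payoff 34/9.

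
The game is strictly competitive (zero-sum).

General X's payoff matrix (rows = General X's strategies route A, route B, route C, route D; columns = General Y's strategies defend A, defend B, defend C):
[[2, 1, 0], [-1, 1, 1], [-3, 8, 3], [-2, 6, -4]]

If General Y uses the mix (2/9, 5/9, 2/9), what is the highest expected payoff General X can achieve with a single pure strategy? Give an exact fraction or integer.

route A: (2)·(2/9) + (1)·(5/9) + (0)·(2/9) = 1.
route B: (-1)·(2/9) + (1)·(5/9) + (1)·(2/9) = 5/9.
route C: (-3)·(2/9) + (8)·(5/9) + (3)·(2/9) = 40/9.
route D: (-2)·(2/9) + (6)·(5/9) + (-4)·(2/9) = 2.
The best pure response is route C with expected payoff 40/9.

40/9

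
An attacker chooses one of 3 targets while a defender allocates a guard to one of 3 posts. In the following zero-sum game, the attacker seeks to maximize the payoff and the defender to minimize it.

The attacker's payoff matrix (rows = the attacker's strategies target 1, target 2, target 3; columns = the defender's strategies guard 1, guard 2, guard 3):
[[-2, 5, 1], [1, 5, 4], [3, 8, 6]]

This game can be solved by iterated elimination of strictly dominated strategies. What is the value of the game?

Column guard 2 is strictly dominated by guard 1 for the defender (-2<5, 1<5, 3<8); eliminate guard 2.
Column guard 3 is strictly dominated by guard 1 for the defender (-2<1, 1<4, 3<6); eliminate guard 3.
Row target 2 is strictly dominated by row target 3 (3>1); eliminate target 2.
Row target 1 is strictly dominated by row target 3 (3>-2); eliminate target 1.
Only (target 3, guard 1) remains, with payoff 3.

3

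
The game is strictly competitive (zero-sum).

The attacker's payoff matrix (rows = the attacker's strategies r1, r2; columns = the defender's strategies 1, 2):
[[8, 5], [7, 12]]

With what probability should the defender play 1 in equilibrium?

Row minima are 5 and 7, so the attacker's maximin is 7; column maxima are 8 and 12, so the defender's minimax is 8. These differ, so the equilibrium is in mixed strategies.
Let the defender play 1 with probability q. The attacker is indifferent when 8q + 5(1−q) = 7q + 12(1−q), giving q = 7/8.

7/8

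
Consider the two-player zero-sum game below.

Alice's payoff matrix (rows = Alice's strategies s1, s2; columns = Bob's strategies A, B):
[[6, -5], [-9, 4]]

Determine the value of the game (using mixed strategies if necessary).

Row minima are -5 and -9, so Alice's maximin is -5; column maxima are 6 and 4, so Bob's minimax is 4. These differ, so the equilibrium is in mixed strategies.
Let Alice play s1 with probability p. Bob is indifferent when 6p − 9(1−p) = −5p + 4(1−p), giving p = 13/24.
Let Bob play A with probability q. Alice is indifferent when 6q − 5(1−q) = −9q + 4(1−q), giving q = 3/8.
The value is 6·(3/8) + (-5)·(5/8) = -7/8.

-7/8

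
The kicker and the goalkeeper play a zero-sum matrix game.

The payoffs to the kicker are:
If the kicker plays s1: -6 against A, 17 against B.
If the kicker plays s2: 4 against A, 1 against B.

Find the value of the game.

Row minima are -6 and 1, so the kicker's maximin is 1; column maxima are 4 and 17, so the goalkeeper's minimax is 4. These differ, so the equilibrium is in mixed strategies.
Let the kicker play s1 with probability p. The goalkeeper is indifferent when −6p + 4(1−p) = 17p + (1−p), giving p = 3/26.
Let the goalkeeper play A with probability q. The kicker is indifferent when −6q + 17(1−q) = 4q + (1−q), giving q = 8/13.
The value is -6·(8/13) + (17)·(5/13) = 37/13.

37/13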